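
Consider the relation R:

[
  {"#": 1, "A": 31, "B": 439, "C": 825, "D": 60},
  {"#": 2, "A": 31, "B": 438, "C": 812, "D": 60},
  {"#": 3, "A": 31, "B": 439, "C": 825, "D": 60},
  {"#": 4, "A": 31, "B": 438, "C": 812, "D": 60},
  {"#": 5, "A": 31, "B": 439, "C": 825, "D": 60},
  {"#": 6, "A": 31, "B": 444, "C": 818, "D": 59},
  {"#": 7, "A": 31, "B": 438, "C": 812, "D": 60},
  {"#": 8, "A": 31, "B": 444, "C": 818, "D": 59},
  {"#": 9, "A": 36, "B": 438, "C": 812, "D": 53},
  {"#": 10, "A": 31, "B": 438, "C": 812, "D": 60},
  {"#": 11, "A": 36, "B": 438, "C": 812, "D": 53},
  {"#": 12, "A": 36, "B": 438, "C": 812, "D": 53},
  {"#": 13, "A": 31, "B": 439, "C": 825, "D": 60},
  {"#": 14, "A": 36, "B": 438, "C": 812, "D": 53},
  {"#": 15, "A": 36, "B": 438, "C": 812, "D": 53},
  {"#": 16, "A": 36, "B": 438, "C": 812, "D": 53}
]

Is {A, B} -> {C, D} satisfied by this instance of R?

Yes

(A=31, B=439): rows 1, 3, 5, 13 → {C,D} = (825, 60), (825, 60), (825, 60), (825, 60) ✓
(A=31, B=438): rows 2, 4, 7, 10 → {C,D} = (812, 60), (812, 60), (812, 60), (812, 60) ✓
(A=31, B=444): rows 6, 8 → {C,D} = (818, 59), (818, 59) ✓
(A=36, B=438): rows 9, 11, 12, 14, 15, 16 → {C,D} = (812, 53), (812, 53), (812, 53), (812, 53), (812, 53), (812, 53) ✓
Every {A, B} value is associated with a single {C, D} value, so {A, B} -> {C, D} holds.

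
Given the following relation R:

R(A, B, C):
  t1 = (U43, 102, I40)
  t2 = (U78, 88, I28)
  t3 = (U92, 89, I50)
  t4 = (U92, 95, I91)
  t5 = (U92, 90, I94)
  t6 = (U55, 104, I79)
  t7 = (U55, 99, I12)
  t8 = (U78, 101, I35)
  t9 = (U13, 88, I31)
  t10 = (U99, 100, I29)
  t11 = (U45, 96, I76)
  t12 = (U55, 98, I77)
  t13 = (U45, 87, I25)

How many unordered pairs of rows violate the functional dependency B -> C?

1

B=88: violating pairs (2,9) — 1 pair.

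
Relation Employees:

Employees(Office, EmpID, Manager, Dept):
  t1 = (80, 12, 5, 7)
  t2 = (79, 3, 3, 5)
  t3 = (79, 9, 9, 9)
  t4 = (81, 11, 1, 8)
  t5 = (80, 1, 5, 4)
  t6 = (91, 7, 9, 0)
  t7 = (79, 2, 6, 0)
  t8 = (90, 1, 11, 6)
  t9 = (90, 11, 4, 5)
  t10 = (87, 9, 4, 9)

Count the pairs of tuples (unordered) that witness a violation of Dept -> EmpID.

Dept=5: violating pairs (2,9) — 1 pair.
Dept=9: all 2 rows agree on EmpID — 0 pairs.
Dept=0: violating pairs (6,7) — 1 pair.

2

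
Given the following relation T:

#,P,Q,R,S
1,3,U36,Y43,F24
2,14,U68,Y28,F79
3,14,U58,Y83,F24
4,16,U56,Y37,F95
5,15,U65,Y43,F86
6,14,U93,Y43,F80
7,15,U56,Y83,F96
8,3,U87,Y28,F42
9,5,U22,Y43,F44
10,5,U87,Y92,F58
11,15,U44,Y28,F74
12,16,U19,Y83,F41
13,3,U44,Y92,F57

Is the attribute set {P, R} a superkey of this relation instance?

All 13 rows have distinct {P, R} values, so {P, R} → (all attributes) holds and {P, R} is a superkey.

Yes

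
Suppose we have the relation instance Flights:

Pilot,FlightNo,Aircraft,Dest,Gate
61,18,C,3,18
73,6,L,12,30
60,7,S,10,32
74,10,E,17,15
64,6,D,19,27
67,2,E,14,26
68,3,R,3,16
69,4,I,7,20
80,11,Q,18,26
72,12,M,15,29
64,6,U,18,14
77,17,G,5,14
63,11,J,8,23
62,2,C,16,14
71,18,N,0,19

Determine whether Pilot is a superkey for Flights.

Two distinct rows share Pilot=64, so Pilot does not determine every attribute — not a superkey.

No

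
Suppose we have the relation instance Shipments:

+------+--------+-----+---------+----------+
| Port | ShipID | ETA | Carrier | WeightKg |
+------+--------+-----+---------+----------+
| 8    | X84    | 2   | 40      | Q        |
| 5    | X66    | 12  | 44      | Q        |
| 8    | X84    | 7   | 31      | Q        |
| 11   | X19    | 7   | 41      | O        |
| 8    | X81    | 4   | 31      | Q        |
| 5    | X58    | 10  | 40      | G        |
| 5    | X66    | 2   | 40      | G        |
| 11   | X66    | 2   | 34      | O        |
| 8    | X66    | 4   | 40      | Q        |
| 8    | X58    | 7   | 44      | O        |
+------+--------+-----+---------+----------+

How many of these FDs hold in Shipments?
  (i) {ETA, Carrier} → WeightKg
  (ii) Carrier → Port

0

(i) {ETA, Carrier} → WeightKg: (ETA=2, Carrier=40): 2 rows → WeightKg takes values {Q, G} — violation — fails.
(ii) Carrier → Port: Carrier=40: 4 rows → Port takes values {8, 5} — violation; Carrier=44: 2 rows → Port takes values {5, 8} — violation — fails.
None of the 2 dependencies hold.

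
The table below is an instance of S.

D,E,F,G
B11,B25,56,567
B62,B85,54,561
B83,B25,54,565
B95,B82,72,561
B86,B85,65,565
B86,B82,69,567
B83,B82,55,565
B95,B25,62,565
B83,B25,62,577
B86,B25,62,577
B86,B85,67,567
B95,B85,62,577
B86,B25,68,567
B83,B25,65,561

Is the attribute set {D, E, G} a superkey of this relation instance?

Yes

All 14 rows have distinct {D, E, G} values, so {D, E, G} → (all attributes) holds and {D, E, G} is a superkey.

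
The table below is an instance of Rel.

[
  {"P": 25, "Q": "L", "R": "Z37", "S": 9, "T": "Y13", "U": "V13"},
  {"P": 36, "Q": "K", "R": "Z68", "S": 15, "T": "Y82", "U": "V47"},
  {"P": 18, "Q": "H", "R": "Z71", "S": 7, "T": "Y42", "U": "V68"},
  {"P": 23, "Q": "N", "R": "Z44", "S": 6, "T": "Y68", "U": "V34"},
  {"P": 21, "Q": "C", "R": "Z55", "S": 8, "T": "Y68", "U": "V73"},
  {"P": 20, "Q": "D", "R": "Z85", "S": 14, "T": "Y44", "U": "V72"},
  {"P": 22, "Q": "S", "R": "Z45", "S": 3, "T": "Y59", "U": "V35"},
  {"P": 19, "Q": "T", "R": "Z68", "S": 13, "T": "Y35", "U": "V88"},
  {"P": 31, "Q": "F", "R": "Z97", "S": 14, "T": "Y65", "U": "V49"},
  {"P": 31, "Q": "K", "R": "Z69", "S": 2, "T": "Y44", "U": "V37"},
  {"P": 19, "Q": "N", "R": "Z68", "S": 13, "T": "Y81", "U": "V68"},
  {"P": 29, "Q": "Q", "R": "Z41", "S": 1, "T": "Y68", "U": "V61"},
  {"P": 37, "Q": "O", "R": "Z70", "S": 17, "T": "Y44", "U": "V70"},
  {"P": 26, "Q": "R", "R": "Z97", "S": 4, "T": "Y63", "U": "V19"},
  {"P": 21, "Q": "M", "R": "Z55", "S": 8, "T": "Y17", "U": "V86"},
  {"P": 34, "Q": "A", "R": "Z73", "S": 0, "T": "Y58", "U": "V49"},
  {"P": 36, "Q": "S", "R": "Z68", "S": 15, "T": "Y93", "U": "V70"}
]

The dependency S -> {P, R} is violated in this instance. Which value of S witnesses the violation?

14

S=9: 1 row → {P,R} = (25, Z37) ✓
S=15: 2 rows → {P,R} = (36, Z68), (36, Z68) ✓
S=7: 1 row → {P,R} = (18, Z71) ✓
S=6: 1 row → {P,R} = (23, Z44) ✓
S=8: 2 rows → {P,R} = (21, Z55), (21, Z55) ✓
S=14: 2 rows → {P,R} takes values {(20, Z85), (31, Z97)} — violation
S=3: 1 row → {P,R} = (22, Z45) ✓
S=13: 2 rows → {P,R} = (19, Z68), (19, Z68) ✓
S=2: 1 row → {P,R} = (31, Z69) ✓
S=1: 1 row → {P,R} = (29, Z41) ✓
S=17: 1 row → {P,R} = (37, Z70) ✓
S=4: 1 row → {P,R} = (26, Z97) ✓
S=0: 1 row → {P,R} = (34, Z73) ✓
The only S value with inconsistent RHS is S=14.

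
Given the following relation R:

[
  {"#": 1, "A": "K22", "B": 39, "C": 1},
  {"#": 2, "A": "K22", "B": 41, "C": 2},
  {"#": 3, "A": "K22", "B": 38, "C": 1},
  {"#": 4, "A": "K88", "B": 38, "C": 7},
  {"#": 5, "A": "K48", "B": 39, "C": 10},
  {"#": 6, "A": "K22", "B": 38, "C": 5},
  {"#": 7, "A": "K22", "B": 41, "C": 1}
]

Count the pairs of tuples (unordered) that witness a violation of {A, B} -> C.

(A=K22, B=41): violating pairs (2,7) — 1 pair.
(A=K22, B=38): violating pairs (3,6) — 1 pair.

2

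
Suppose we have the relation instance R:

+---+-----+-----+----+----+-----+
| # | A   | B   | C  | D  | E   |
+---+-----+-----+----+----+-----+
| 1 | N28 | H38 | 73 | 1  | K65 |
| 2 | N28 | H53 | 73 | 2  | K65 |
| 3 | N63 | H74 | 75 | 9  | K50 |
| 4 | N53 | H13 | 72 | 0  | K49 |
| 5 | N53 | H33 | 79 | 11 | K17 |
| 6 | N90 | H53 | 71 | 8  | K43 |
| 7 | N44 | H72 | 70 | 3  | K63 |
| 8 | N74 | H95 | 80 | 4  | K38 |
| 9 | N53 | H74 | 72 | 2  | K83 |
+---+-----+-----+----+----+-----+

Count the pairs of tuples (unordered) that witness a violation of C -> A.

C=73: all 2 rows agree on A — 0 pairs.
C=72: all 2 rows agree on A — 0 pairs.

0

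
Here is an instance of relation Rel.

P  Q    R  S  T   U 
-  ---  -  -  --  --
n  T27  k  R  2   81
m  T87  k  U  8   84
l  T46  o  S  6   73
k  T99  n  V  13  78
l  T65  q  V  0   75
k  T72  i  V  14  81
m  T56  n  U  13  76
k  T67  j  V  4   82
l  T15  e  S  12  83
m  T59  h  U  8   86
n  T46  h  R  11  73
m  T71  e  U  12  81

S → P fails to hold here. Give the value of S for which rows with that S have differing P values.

S=R: 2 rows → P = n, n ✓
S=U: 4 rows → P = m, m, m, m ✓
S=S: 2 rows → P = l, l ✓
S=V: 4 rows → P takes values {k, l} — violation
The only S value with inconsistent P is S=V.

V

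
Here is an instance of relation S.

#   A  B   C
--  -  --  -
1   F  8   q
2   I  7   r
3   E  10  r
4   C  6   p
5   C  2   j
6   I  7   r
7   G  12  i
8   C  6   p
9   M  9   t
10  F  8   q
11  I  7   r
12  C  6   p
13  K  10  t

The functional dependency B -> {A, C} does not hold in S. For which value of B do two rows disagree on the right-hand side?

10

B=8: rows 1, 10 → {A,C} = (F, q), (F, q) ✓
B=7: rows 2, 6, 11 → {A,C} = (I, r), (I, r), (I, r) ✓
B=10: rows 3, 13 → {A,C} takes values {(E, r), (K, t)} — violation
B=6: rows 4, 8, 12 → {A,C} = (C, p), (C, p), (C, p) ✓
B=2: row 5 → {A,C} = (C, j) ✓
B=12: row 7 → {A,C} = (G, i) ✓
B=9: row 9 → {A,C} = (M, t) ✓
The only B value with inconsistent RHS is B=10.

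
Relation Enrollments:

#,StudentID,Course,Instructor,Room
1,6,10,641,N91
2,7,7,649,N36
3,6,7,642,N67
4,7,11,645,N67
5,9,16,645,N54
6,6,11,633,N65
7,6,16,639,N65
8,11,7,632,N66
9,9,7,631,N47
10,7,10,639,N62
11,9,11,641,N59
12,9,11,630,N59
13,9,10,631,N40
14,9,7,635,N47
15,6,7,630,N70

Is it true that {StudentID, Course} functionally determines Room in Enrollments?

No

(StudentID=6, Course=10): row 1 → Room = N91 ✓
(StudentID=7, Course=7): row 2 → Room = N36 ✓
(StudentID=6, Course=7): rows 3, 15 → Room takes values {N67, N70} — violation
(StudentID=7, Course=11): row 4 → Room = N67 ✓
(StudentID=9, Course=16): row 5 → Room = N54 ✓
(StudentID=6, Course=11): row 6 → Room = N65 ✓
(StudentID=6, Course=16): row 7 → Room = N65 ✓
(StudentID=11, Course=7): row 8 → Room = N66 ✓
(StudentID=9, Course=7): rows 9, 14 → Room = N47, N47 ✓
(StudentID=7, Course=10): row 10 → Room = N62 ✓
(StudentID=9, Course=11): rows 11, 12 → Room = N59, N59 ✓
(StudentID=9, Course=10): row 13 → Room = N40 ✓
Two rows agree on {StudentID, Course} but differ on Room, so {StudentID, Course} → Room does not hold.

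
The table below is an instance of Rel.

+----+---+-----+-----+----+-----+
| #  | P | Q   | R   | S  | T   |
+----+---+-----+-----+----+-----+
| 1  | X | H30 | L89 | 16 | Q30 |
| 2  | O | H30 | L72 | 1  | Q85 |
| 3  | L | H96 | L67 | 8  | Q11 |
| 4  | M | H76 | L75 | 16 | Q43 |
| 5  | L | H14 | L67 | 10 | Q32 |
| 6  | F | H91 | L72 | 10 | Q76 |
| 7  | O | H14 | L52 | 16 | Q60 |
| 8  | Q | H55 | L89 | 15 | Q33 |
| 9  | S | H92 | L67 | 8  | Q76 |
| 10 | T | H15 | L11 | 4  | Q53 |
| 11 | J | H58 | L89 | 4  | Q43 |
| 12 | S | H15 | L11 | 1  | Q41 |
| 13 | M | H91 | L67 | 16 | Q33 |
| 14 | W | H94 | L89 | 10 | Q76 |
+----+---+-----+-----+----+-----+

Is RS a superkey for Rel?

Rows 3 and 9 have the same RS value (R=L67, S=8) but are distinct tuples, so RS does not determine every attribute — not a superkey.

No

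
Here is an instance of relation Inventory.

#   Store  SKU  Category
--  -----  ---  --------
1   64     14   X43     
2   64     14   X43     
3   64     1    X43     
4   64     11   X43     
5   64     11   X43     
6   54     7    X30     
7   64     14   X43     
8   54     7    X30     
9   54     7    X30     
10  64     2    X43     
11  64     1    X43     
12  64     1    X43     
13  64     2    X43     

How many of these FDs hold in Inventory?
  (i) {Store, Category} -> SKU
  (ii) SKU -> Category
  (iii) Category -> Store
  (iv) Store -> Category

3

(i) {Store, Category} -> SKU: (Store=64, Category=X43): rows 1, 2, 3, 4, 5, 7, 10, 11, 12, 13 → SKU takes values {14, 1, 11, 2} — violation — fails.
(ii) SKU -> Category: every LHS value maps to a single RHS value — holds.
(iii) Category -> Store: every LHS value maps to a single RHS value — holds.
(iv) Store -> Category: every LHS value maps to a single RHS value — holds.
3 of the 4 dependencies hold.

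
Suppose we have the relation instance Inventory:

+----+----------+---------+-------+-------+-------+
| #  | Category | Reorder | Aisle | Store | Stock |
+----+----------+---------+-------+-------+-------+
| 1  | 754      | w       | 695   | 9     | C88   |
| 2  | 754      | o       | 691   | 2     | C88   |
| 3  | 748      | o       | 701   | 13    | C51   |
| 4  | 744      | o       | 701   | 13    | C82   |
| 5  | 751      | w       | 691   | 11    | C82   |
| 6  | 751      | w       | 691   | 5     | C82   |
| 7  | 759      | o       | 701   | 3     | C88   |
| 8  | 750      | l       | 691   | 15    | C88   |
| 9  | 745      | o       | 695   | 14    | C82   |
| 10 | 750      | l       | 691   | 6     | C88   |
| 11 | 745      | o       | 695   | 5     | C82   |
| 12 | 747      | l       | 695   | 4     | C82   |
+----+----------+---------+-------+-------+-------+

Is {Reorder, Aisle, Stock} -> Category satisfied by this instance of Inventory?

Yes

(Reorder=w, Aisle=695, Stock=C88): row 1 → Category = 754 ✓
(Reorder=o, Aisle=691, Stock=C88): row 2 → Category = 754 ✓
(Reorder=o, Aisle=701, Stock=C51): row 3 → Category = 748 ✓
(Reorder=o, Aisle=701, Stock=C82): row 4 → Category = 744 ✓
(Reorder=w, Aisle=691, Stock=C82): rows 5, 6 → Category = 751, 751 ✓
(Reorder=o, Aisle=701, Stock=C88): row 7 → Category = 759 ✓
(Reorder=l, Aisle=691, Stock=C88): rows 8, 10 → Category = 750, 750 ✓
(Reorder=o, Aisle=695, Stock=C82): rows 9, 11 → Category = 745, 745 ✓
(Reorder=l, Aisle=695, Stock=C82): row 12 → Category = 747 ✓
Every {Reorder, Aisle, Stock} value is associated with a single Category value, so {Reorder, Aisle, Stock} -> Category holds.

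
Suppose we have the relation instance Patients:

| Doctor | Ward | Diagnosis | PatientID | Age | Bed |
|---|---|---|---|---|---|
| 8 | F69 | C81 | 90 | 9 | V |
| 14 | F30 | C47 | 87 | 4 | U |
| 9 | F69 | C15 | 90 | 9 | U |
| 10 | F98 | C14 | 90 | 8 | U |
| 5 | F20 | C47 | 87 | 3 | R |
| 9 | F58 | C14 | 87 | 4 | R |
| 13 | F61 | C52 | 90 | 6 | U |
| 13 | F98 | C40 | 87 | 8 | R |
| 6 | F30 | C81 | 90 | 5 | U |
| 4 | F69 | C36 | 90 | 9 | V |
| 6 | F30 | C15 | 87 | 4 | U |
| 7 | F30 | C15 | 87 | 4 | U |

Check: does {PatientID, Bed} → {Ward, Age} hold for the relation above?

(PatientID=90, Bed=V): 2 rows → {Ward,Age} = (F69, 9), (F69, 9) ✓
(PatientID=87, Bed=U): 3 rows → {Ward,Age} = (F30, 4), (F30, 4), (F30, 4) ✓
(PatientID=90, Bed=U): 4 rows → {Ward,Age} takes values {(F69, 9), (F98, 8), (F61, 6), (F30, 5)} — violation
(PatientID=87, Bed=R): 3 rows → {Ward,Age} takes values {(F20, 3), (F58, 4), (F98, 8)} — violation
Two rows agree on {PatientID, Bed} but differ on {Ward, Age}, so {PatientID, Bed} → {Ward, Age} does not hold.

No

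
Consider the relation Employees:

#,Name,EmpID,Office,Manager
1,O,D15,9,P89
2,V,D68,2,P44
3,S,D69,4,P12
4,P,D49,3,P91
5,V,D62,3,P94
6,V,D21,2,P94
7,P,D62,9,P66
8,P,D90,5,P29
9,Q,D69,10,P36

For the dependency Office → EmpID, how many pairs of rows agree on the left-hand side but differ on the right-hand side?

3

Office=9: violating pairs (1,7) — 1 pair.
Office=2: violating pairs (2,6) — 1 pair.
Office=3: violating pairs (4,5) — 1 pair.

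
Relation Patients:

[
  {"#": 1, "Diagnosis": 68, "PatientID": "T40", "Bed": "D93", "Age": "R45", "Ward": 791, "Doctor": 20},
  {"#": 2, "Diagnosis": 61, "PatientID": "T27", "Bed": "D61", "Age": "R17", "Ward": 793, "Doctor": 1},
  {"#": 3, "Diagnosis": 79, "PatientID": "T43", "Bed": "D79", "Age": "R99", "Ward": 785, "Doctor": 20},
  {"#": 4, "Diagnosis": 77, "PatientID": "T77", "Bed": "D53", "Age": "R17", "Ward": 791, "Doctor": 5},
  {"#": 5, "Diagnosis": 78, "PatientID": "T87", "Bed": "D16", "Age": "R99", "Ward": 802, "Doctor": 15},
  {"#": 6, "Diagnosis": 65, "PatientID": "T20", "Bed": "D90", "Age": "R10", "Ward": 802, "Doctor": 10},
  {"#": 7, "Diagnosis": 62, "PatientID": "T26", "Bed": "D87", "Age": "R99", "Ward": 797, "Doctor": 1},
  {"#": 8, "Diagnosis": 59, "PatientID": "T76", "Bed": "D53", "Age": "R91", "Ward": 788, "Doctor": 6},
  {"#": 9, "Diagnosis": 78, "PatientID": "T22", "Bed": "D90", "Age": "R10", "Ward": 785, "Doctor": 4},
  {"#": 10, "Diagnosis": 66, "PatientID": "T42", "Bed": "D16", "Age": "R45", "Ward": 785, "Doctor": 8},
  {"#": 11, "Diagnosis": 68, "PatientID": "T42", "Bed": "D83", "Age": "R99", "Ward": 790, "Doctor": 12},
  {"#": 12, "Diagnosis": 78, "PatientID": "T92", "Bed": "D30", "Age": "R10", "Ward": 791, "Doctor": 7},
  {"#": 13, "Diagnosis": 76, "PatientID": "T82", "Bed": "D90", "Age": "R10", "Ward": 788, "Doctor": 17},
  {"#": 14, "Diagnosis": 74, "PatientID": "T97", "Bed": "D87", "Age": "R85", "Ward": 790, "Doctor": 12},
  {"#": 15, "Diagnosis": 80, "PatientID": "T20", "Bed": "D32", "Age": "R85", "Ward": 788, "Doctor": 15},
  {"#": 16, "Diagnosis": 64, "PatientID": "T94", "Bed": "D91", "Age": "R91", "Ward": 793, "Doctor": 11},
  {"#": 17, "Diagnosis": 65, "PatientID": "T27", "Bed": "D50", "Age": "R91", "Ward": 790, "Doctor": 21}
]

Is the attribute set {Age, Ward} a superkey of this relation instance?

All 17 rows have distinct {Age, Ward} values, so {Age, Ward} → (all attributes) holds and {Age, Ward} is a superkey.

Yes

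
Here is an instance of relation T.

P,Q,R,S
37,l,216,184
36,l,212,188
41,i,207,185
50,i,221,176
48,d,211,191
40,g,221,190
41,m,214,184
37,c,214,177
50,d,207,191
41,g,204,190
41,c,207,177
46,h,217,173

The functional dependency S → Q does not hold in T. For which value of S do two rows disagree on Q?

S=184: 2 rows → Q takes values {l, m} — violation
S=188: 1 row → Q = l ✓
S=185: 1 row → Q = i ✓
S=176: 1 row → Q = i ✓
S=191: 2 rows → Q = d, d ✓
S=190: 2 rows → Q = g, g ✓
S=177: 2 rows → Q = c, c ✓
S=173: 1 row → Q = h ✓
The only S value with inconsistent Q is S=184.

184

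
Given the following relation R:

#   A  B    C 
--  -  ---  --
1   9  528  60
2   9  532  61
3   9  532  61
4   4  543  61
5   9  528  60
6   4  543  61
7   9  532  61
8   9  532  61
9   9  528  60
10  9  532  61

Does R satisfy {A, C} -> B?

(A=9, C=60): rows 1, 5, 9 → B = 528, 528, 528 ✓
(A=9, C=61): rows 2, 3, 7, 8, 10 → B = 532, 532, 532, 532, 532 ✓
(A=4, C=61): rows 4, 6 → B = 543, 543 ✓
Every {A, C} value is associated with a single B value, so {A, C} -> B holds.

Yes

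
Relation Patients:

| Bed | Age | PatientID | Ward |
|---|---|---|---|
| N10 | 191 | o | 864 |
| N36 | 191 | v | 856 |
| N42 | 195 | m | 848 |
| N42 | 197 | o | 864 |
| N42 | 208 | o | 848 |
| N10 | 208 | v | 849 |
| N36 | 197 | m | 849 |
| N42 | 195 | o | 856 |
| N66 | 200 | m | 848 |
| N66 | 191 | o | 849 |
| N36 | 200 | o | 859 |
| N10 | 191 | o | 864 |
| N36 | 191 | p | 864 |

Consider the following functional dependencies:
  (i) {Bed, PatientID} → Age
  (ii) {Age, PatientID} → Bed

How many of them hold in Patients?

0

(i) {Bed, PatientID} → Age: (Bed=N42, PatientID=o): 3 rows → Age takes values {197, 208, 195} — violation — fails.
(ii) {Age, PatientID} → Bed: (Age=191, PatientID=o): 3 rows → Bed takes values {N10, N66} — violation — fails.
None of the 2 dependencies hold.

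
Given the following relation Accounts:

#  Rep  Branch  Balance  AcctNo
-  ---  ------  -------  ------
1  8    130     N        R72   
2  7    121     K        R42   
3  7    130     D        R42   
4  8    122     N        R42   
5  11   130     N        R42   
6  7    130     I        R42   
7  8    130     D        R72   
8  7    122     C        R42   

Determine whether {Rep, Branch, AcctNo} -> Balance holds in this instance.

No

(Rep=8, Branch=130, AcctNo=R72): rows 1, 7 → Balance takes values {N, D} — violation
(Rep=7, Branch=121, AcctNo=R42): row 2 → Balance = K ✓
(Rep=7, Branch=130, AcctNo=R42): rows 3, 6 → Balance takes values {D, I} — violation
(Rep=8, Branch=122, AcctNo=R42): row 4 → Balance = N ✓
(Rep=11, Branch=130, AcctNo=R42): row 5 → Balance = N ✓
(Rep=7, Branch=122, AcctNo=R42): row 8 → Balance = C ✓
Two rows agree on {Rep, Branch, AcctNo} but differ on Balance, so {Rep, Branch, AcctNo} -> Balance does not hold.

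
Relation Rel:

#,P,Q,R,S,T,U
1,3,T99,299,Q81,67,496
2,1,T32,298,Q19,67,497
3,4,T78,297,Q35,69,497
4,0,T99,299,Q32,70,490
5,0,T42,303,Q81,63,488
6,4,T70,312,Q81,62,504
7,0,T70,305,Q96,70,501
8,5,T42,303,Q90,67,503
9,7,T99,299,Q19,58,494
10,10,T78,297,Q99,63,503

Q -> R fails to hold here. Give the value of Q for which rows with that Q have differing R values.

Q=T99: rows 1, 4, 9 → R = 299, 299, 299 ✓
Q=T32: row 2 → R = 298 ✓
Q=T78: rows 3, 10 → R = 297, 297 ✓
Q=T42: rows 5, 8 → R = 303, 303 ✓
Q=T70: rows 6, 7 → R takes values {312, 305} — violation
The only Q value with inconsistent R is Q=T70.

T70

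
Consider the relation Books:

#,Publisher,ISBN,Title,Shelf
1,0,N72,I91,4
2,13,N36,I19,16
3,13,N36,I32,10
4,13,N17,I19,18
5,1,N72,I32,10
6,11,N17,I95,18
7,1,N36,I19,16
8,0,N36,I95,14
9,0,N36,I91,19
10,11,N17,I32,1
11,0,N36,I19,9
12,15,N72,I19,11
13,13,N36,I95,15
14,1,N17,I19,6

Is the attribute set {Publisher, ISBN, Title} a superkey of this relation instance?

Yes

All 14 rows have distinct {Publisher, ISBN, Title} values, so {Publisher, ISBN, Title} → (all attributes) holds and {Publisher, ISBN, Title} is a superkey.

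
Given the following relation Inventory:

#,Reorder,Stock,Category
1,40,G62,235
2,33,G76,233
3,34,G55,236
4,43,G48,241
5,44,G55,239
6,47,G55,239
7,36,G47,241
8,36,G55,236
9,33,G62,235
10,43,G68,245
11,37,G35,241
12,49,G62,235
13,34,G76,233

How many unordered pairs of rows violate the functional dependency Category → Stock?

Category=235: all 3 rows agree on Stock — 0 pairs.
Category=233: all 2 rows agree on Stock — 0 pairs.
Category=236: all 2 rows agree on Stock — 0 pairs.
Category=241: violating pairs (4,7), (4,11), (7,11) — 3 pairs.
Category=239: all 2 rows agree on Stock — 0 pairs.

3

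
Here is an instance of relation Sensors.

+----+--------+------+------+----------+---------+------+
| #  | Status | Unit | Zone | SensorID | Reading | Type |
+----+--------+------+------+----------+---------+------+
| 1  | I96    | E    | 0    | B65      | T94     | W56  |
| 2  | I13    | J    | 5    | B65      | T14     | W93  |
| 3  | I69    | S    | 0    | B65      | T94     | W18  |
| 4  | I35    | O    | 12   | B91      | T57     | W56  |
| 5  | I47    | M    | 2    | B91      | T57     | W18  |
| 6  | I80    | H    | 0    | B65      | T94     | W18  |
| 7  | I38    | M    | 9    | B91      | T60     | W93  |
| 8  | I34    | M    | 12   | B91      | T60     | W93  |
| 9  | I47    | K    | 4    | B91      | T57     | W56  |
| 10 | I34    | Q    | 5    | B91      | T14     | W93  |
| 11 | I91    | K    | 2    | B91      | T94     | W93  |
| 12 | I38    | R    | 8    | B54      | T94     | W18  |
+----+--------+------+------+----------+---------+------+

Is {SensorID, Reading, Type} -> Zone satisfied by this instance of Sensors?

No

(SensorID=B65, Reading=T94, Type=W56): row 1 → Zone = 0 ✓
(SensorID=B65, Reading=T14, Type=W93): row 2 → Zone = 5 ✓
(SensorID=B65, Reading=T94, Type=W18): rows 3, 6 → Zone = 0, 0 ✓
(SensorID=B91, Reading=T57, Type=W56): rows 4, 9 → Zone takes values {12, 4} — violation
(SensorID=B91, Reading=T57, Type=W18): row 5 → Zone = 2 ✓
(SensorID=B91, Reading=T60, Type=W93): rows 7, 8 → Zone takes values {9, 12} — violation
(SensorID=B91, Reading=T14, Type=W93): row 10 → Zone = 5 ✓
(SensorID=B91, Reading=T94, Type=W93): row 11 → Zone = 2 ✓
(SensorID=B54, Reading=T94, Type=W18): row 12 → Zone = 8 ✓
Two rows agree on {SensorID, Reading, Type} but differ on Zone, so {SensorID, Reading, Type} -> Zone does not hold.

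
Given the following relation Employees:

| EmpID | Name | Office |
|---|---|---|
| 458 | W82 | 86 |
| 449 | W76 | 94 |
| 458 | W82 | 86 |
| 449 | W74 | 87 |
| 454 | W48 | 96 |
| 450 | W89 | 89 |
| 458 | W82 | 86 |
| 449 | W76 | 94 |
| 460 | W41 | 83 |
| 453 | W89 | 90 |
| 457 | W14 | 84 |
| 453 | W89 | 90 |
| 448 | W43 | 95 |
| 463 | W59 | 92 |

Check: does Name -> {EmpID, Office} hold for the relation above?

No

Name=W82: 3 rows → {EmpID,Office} = (458, 86), (458, 86), (458, 86) ✓
Name=W76: 2 rows → {EmpID,Office} = (449, 94), (449, 94) ✓
Name=W74: 1 row → {EmpID,Office} = (449, 87) ✓
Name=W48: 1 row → {EmpID,Office} = (454, 96) ✓
Name=W89: 3 rows → {EmpID,Office} takes values {(450, 89), (453, 90)} — violation
Name=W41: 1 row → {EmpID,Office} = (460, 83) ✓
Name=W14: 1 row → {EmpID,Office} = (457, 84) ✓
Name=W43: 1 row → {EmpID,Office} = (448, 95) ✓
Name=W59: 1 row → {EmpID,Office} = (463, 92) ✓
Two rows agree on Name but differ on {EmpID, Office}, so Name -> {EmpID, Office} does not hold.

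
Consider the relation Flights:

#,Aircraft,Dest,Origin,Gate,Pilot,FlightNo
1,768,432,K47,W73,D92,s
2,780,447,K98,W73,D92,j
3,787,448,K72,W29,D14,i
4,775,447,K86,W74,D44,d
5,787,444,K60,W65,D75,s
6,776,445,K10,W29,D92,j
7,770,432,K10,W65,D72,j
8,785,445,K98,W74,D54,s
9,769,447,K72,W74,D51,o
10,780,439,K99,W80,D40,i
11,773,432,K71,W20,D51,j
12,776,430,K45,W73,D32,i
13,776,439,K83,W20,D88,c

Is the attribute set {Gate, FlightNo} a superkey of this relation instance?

Yes

All 13 rows have distinct {Gate, FlightNo} values, so {Gate, FlightNo} → (all attributes) holds and {Gate, FlightNo} is a superkey.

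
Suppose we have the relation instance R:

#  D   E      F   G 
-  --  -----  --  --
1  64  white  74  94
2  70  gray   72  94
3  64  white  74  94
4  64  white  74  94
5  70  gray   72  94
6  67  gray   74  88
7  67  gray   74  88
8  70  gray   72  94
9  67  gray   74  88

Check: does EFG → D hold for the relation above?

Yes

(E=white, F=74, G=94): rows 1, 3, 4 → D = 64, 64, 64 ✓
(E=gray, F=72, G=94): rows 2, 5, 8 → D = 70, 70, 70 ✓
(E=gray, F=74, G=88): rows 6, 7, 9 → D = 67, 67, 67 ✓
Every EFG value is associated with a single D value, so EFG → D holds.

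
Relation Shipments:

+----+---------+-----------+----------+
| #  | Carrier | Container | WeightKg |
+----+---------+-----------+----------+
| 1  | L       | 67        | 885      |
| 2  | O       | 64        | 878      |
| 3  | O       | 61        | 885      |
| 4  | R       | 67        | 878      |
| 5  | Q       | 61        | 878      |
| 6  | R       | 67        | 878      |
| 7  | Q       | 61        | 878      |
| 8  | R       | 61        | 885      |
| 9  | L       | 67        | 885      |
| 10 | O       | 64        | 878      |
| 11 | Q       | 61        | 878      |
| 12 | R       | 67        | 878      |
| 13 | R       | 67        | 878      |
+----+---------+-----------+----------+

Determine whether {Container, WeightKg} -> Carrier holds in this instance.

(Container=67, WeightKg=885): rows 1, 9 → Carrier = L, L ✓
(Container=64, WeightKg=878): rows 2, 10 → Carrier = O, O ✓
(Container=61, WeightKg=885): rows 3, 8 → Carrier takes values {O, R} — violation
(Container=67, WeightKg=878): rows 4, 6, 12, 13 → Carrier = R, R, R, R ✓
(Container=61, WeightKg=878): rows 5, 7, 11 → Carrier = Q, Q, Q ✓
Two rows agree on {Container, WeightKg} but differ on Carrier, so {Container, WeightKg} -> Carrier does not hold.

No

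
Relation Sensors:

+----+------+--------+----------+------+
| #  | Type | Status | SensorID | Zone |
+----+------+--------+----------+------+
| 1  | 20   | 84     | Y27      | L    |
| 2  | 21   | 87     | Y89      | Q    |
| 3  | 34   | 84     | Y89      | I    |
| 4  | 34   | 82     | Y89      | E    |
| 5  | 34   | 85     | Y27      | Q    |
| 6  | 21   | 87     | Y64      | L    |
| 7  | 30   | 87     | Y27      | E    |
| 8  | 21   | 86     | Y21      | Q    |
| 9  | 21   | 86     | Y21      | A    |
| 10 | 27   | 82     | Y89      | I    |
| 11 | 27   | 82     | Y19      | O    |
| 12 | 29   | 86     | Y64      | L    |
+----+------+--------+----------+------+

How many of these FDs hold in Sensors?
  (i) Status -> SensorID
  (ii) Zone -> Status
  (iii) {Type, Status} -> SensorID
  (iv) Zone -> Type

0

(i) Status -> SensorID: Status=84: rows 1, 3 → SensorID takes values {Y27, Y89} — violation; Status=87: rows 2, 6, 7 → SensorID takes values {Y89, Y64, Y27} — violation; Status=82: rows 4, 10, 11 → SensorID takes values {Y89, Y19} — violation; Status=86: rows 8, 9, 12 → SensorID takes values {Y21, Y64} — violation — fails.
(ii) Zone -> Status: Zone=L: rows 1, 6, 12 → Status takes values {84, 87, 86} — violation; Zone=Q: rows 2, 5, 8 → Status takes values {87, 85, 86} — violation; Zone=I: rows 3, 10 → Status takes values {84, 82} — violation; Zone=E: rows 4, 7 → Status takes values {82, 87} — violation — fails.
(iii) {Type, Status} -> SensorID: (Type=21, Status=87): rows 2, 6 → SensorID takes values {Y89, Y64} — violation; (Type=27, Status=82): rows 10, 11 → SensorID takes values {Y89, Y19} — violation — fails.
(iv) Zone -> Type: Zone=L: rows 1, 6, 12 → Type takes values {20, 21, 29} — violation; Zone=Q: rows 2, 5, 8 → Type takes values {21, 34} — violation; Zone=I: rows 3, 10 → Type takes values {34, 27} — violation; Zone=E: rows 4, 7 → Type takes values {34, 30} — violation — fails.
None of the 4 dependencies hold.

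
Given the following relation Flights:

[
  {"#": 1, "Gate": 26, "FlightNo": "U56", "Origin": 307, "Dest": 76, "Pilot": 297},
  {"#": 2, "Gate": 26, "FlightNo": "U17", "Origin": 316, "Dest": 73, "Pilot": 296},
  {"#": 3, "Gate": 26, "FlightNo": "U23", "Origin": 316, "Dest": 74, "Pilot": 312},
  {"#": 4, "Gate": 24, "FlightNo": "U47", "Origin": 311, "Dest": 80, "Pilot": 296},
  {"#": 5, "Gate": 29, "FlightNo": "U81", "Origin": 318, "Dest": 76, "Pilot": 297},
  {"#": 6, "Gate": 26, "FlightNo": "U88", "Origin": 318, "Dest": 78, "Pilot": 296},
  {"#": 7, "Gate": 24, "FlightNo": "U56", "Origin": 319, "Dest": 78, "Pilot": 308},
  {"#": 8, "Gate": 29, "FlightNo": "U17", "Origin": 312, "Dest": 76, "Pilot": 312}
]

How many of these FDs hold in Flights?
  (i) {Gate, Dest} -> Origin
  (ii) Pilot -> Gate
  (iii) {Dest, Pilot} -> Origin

(i) {Gate, Dest} -> Origin: (Gate=29, Dest=76): rows 5, 8 → Origin takes values {318, 312} — violation — fails.
(ii) Pilot -> Gate: Pilot=297: rows 1, 5 → Gate takes values {26, 29} — violation; Pilot=296: rows 2, 4, 6 → Gate takes values {26, 24} — violation; Pilot=312: rows 3, 8 → Gate takes values {26, 29} — violation — fails.
(iii) {Dest, Pilot} -> Origin: (Dest=76, Pilot=297): rows 1, 5 → Origin takes values {307, 318} — violation — fails.
None of the 3 dependencies hold.

0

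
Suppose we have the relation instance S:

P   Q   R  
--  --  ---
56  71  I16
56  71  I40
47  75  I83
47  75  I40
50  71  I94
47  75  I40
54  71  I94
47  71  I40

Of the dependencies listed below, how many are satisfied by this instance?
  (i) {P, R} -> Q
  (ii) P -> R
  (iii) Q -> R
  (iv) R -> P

0

(i) {P, R} -> Q: (P=47, R=I40): 3 rows → Q takes values {75, 71} — violation — fails.
(ii) P -> R: P=56: 2 rows → R takes values {I16, I40} — violation; P=47: 4 rows → R takes values {I83, I40} — violation — fails.
(iii) Q -> R: Q=71: 5 rows → R takes values {I16, I40, I94} — violation; Q=75: 3 rows → R takes values {I83, I40} — violation — fails.
(iv) R -> P: R=I40: 4 rows → P takes values {56, 47} — violation; R=I94: 2 rows → P takes values {50, 54} — violation — fails.
None of the 4 dependencies hold.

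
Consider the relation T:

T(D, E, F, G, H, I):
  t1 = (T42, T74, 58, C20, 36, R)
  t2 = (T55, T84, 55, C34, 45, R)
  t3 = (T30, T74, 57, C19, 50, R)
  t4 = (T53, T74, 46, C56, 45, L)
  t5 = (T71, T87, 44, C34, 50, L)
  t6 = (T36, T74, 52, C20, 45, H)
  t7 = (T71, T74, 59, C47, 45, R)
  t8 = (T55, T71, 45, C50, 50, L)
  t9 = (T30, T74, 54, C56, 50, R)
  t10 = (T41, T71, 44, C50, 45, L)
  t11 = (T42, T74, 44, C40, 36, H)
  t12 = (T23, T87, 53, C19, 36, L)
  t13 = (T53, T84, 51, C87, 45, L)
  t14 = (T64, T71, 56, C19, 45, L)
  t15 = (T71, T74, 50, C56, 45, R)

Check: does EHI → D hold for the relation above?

(E=T74, H=36, I=R): row 1 → D = T42 ✓
(E=T84, H=45, I=R): row 2 → D = T55 ✓
(E=T74, H=50, I=R): rows 3, 9 → D = T30, T30 ✓
(E=T74, H=45, I=L): row 4 → D = T53 ✓
(E=T87, H=50, I=L): row 5 → D = T71 ✓
(E=T74, H=45, I=H): row 6 → D = T36 ✓
(E=T74, H=45, I=R): rows 7, 15 → D = T71, T71 ✓
(E=T71, H=50, I=L): row 8 → D = T55 ✓
(E=T71, H=45, I=L): rows 10, 14 → D takes values {T41, T64} — violation
(E=T74, H=36, I=H): row 11 → D = T42 ✓
(E=T87, H=36, I=L): row 12 → D = T23 ✓
(E=T84, H=45, I=L): row 13 → D = T53 ✓
Two rows agree on EHI but differ on D, so EHI → D does not hold.

No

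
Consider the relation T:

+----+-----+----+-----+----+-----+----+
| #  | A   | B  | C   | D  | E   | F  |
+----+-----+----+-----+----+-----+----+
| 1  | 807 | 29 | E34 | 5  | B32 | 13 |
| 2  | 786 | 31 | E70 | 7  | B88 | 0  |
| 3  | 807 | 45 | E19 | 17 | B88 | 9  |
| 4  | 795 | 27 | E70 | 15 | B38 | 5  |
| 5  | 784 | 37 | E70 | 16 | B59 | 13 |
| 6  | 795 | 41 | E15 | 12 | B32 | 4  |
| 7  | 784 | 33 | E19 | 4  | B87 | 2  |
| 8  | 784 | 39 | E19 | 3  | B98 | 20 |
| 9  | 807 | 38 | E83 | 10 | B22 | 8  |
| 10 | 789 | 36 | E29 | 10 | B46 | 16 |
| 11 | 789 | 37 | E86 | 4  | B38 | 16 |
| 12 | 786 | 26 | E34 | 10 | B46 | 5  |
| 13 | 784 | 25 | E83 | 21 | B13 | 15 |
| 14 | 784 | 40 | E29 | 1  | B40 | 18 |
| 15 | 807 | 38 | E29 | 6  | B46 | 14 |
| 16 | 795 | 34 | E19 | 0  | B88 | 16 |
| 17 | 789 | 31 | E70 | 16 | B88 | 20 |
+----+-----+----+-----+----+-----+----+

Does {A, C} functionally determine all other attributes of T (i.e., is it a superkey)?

Rows 7 and 8 have the same {A, C} value (A=784, C=E19) but are distinct tuples, so {A, C} does not determine every attribute — not a superkey.

No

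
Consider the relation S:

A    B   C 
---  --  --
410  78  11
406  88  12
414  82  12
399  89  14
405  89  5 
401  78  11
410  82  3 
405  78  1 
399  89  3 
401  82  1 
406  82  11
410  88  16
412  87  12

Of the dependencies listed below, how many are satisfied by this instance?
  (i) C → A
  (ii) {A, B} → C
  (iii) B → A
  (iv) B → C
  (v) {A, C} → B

(i) C → A: C=11: 3 rows → A takes values {410, 401, 406} — violation; C=12: 3 rows → A takes values {406, 414, 412} — violation; C=3: 2 rows → A takes values {410, 399} — violation; C=1: 2 rows → A takes values {405, 401} — violation — fails.
(ii) {A, B} → C: (A=399, B=89): 2 rows → C takes values {14, 3} — violation — fails.
(iii) B → A: B=78: 3 rows → A takes values {410, 401, 405} — violation; B=88: 2 rows → A takes values {406, 410} — violation; B=82: 4 rows → A takes values {414, 410, 401, 406} — violation; B=89: 3 rows → A takes values {399, 405} — violation — fails.
(iv) B → C: B=78: 3 rows → C takes values {11, 1} — violation; B=88: 2 rows → C takes values {12, 16} — violation; B=82: 4 rows → C takes values {12, 3, 1, 11} — violation; B=89: 3 rows → C takes values {14, 5, 3} — violation — fails.
(v) {A, C} → B: every LHS value maps to a single RHS value — holds.
1 of the 5 dependencies holds.

1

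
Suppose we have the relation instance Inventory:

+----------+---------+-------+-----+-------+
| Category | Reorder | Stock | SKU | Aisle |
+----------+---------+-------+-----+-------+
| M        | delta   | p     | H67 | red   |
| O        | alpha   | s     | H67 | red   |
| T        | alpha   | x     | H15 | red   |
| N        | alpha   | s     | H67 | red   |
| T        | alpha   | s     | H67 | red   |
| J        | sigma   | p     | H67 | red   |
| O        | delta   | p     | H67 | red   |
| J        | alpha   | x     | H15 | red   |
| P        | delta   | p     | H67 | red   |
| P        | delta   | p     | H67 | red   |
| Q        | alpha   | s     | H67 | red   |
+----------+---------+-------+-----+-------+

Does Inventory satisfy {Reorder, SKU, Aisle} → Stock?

Yes

(Reorder=delta, SKU=H67, Aisle=red): 4 rows → Stock = p, p, p, p ✓
(Reorder=alpha, SKU=H67, Aisle=red): 4 rows → Stock = s, s, s, s ✓
(Reorder=alpha, SKU=H15, Aisle=red): 2 rows → Stock = x, x ✓
(Reorder=sigma, SKU=H67, Aisle=red): 1 row → Stock = p ✓
Every {Reorder, SKU, Aisle} value is associated with a single Stock value, so {Reorder, SKU, Aisle} → Stock holds.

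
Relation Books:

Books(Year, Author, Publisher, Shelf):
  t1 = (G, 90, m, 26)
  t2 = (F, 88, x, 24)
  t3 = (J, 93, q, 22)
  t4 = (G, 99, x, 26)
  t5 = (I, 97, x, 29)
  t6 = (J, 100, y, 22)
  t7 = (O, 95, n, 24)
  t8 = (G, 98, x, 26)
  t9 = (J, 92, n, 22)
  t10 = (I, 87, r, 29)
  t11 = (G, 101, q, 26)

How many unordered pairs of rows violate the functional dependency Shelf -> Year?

1

Shelf=26: all 4 rows agree on Year — 0 pairs.
Shelf=24: violating pairs (2,7) — 1 pair.
Shelf=22: all 3 rows agree on Year — 0 pairs.
Shelf=29: all 2 rows agree on Year — 0 pairs.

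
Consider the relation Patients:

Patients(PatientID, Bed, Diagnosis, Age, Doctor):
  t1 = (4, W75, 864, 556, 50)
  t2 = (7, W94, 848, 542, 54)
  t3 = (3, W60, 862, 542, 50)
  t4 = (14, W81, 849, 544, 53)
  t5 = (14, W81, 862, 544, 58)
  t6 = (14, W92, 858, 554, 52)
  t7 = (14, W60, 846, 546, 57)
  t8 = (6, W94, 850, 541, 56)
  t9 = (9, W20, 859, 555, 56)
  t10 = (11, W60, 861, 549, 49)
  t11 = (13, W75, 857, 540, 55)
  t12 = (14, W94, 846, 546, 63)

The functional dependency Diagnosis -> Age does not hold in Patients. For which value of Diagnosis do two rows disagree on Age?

Diagnosis=864: row 1 → Age = 556 ✓
Diagnosis=848: row 2 → Age = 542 ✓
Diagnosis=862: rows 3, 5 → Age takes values {542, 544} — violation
Diagnosis=849: row 4 → Age = 544 ✓
Diagnosis=858: row 6 → Age = 554 ✓
Diagnosis=846: rows 7, 12 → Age = 546, 546 ✓
Diagnosis=850: row 8 → Age = 541 ✓
Diagnosis=859: row 9 → Age = 555 ✓
Diagnosis=861: row 10 → Age = 549 ✓
Diagnosis=857: row 11 → Age = 540 ✓
The only Diagnosis value with inconsistent Age is Diagnosis=862.

862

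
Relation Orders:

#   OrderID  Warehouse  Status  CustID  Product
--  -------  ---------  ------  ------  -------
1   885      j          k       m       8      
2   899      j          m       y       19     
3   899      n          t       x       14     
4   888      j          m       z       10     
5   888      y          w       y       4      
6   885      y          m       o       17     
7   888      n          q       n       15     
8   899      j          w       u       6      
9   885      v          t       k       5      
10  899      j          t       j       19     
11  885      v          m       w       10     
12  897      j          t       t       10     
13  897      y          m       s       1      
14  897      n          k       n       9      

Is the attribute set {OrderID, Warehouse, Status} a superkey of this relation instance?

All 14 rows have distinct {OrderID, Warehouse, Status} values, so {OrderID, Warehouse, Status} → (all attributes) holds and {OrderID, Warehouse, Status} is a superkey.

Yes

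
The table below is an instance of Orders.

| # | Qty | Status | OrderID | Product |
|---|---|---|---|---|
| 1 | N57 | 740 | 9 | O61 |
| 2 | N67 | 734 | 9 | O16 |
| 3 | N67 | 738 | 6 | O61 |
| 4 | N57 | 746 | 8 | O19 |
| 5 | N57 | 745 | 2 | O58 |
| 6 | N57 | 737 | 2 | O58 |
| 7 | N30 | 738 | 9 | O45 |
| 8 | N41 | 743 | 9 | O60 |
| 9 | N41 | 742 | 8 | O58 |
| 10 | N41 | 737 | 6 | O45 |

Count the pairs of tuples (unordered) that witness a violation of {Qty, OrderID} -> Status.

1

(Qty=N57, OrderID=2): violating pairs (5,6) — 1 pair.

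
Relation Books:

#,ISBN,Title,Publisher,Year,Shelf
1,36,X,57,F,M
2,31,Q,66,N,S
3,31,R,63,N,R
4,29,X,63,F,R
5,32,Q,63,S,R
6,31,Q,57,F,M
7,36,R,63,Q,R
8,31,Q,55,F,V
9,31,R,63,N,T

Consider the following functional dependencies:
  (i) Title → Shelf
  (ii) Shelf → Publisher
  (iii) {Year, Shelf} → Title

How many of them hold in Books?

1

(i) Title → Shelf: Title=X: rows 1, 4 → Shelf takes values {M, R} — violation; Title=Q: rows 2, 5, 6, 8 → Shelf takes values {S, R, M, V} — violation; Title=R: rows 3, 7, 9 → Shelf takes values {R, T} — violation — fails.
(ii) Shelf → Publisher: every LHS value maps to a single RHS value — holds.
(iii) {Year, Shelf} → Title: (Year=F, Shelf=M): rows 1, 6 → Title takes values {X, Q} — violation — fails.
1 of the 3 dependencies holds.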